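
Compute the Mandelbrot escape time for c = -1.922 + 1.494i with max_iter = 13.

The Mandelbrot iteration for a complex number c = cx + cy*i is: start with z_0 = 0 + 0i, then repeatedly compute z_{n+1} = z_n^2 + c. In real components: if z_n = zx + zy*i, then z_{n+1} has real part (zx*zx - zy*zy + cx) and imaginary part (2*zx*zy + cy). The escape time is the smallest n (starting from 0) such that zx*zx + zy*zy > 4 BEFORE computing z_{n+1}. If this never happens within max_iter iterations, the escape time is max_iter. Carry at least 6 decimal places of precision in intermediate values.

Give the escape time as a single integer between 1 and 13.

z_0 = 0 + 0i, c = -1.9220 + 1.4940i
Iter 1: z = -1.9220 + 1.4940i, |z|^2 = 5.9261
Escaped at iteration 1

Answer: 1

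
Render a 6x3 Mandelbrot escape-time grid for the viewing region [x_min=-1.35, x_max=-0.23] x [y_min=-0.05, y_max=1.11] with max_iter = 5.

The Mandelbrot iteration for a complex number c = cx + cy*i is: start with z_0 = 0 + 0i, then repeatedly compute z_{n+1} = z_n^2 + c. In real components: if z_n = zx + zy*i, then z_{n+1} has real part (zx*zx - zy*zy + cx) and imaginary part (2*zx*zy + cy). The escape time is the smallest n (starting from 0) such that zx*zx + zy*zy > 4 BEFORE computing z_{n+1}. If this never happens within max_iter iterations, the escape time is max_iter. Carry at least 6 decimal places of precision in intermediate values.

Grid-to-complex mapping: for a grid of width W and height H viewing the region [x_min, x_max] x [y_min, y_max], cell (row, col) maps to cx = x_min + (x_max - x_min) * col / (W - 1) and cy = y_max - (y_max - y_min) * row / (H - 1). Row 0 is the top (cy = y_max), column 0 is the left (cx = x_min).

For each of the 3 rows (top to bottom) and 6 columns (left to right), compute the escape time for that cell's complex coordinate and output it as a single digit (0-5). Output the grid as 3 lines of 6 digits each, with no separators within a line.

Answer: 233345
355555
555555

Derivation:
(row=0, col=0): c = -1.3500 + 1.1100i → escape time 2
(row=0, col=1): c = -1.1260 + 1.1100i → escape time 3
(row=0, col=2): c = -0.9020 + 1.1100i → escape time 3
(row=0, col=3): c = -0.6780 + 1.1100i → escape time 3
(row=0, col=4): c = -0.4540 + 1.1100i → escape time 4
(row=0, col=5): c = -0.2300 + 1.1100i → escape time 5
(row=1, col=0): c = -1.3500 + 0.5300i → escape time 3
(row=1, col=1): c = -1.1260 + 0.5300i → escape time 5
(row=1, col=2): c = -0.9020 + 0.5300i → escape time 5
(row=1, col=3): c = -0.6780 + 0.5300i → escape time 5
(row=1, col=4): c = -0.4540 + 0.5300i → escape time 5
(row=1, col=5): c = -0.2300 + 0.5300i → escape time 5
(row=2, col=0): c = -1.3500 + -0.0500i → escape time 5
(row=2, col=1): c = -1.1260 + -0.0500i → escape time 5
(row=2, col=2): c = -0.9020 + -0.0500i → escape time 5
(row=2, col=3): c = -0.6780 + -0.0500i → escape time 5
(row=2, col=4): c = -0.4540 + -0.0500i → escape time 5
(row=2, col=5): c = -0.2300 + -0.0500i → escape time 5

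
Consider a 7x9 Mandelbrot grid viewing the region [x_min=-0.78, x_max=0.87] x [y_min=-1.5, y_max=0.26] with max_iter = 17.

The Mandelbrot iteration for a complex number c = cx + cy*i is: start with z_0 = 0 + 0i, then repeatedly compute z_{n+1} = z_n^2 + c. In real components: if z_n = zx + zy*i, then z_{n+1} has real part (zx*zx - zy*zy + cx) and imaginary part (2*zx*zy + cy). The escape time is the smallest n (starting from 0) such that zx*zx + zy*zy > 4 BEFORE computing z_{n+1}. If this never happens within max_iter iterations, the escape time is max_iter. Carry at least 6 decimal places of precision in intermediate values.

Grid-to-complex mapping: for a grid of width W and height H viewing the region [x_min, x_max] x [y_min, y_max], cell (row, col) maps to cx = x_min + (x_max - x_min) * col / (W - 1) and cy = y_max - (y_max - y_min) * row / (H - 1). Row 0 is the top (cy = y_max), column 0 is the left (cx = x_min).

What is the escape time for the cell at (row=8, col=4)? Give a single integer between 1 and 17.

Answer: 2

Derivation:
z_0 = 0 + 0i, c = 0.3200 + -1.5000i
Iter 1: z = 0.3200 + -1.5000i, |z|^2 = 2.3524
Iter 2: z = -1.8276 + -2.4600i, |z|^2 = 9.3917
Escaped at iteration 2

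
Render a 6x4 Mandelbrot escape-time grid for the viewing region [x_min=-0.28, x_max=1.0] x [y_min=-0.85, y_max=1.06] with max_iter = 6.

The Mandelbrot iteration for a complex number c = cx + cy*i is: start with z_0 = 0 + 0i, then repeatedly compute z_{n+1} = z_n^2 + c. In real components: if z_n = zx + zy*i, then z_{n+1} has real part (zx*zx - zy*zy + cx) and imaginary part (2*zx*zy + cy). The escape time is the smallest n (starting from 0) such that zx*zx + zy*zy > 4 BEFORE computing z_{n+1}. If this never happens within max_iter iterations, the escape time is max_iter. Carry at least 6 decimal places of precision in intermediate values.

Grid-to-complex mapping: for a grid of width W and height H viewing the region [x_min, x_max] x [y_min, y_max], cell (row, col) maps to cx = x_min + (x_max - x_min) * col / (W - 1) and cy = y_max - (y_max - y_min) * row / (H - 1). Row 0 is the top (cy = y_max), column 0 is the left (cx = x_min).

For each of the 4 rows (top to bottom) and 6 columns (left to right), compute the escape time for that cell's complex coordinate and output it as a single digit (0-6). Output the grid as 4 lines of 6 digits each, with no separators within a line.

Answer: 553222
666532
666532
665322

Derivation:
(row=0, col=0): c = -0.2800 + 1.0600i → escape time 5
(row=0, col=1): c = -0.0240 + 1.0600i → escape time 5
(row=0, col=2): c = 0.2320 + 1.0600i → escape time 3
(row=0, col=3): c = 0.4880 + 1.0600i → escape time 2
(row=0, col=4): c = 0.7440 + 1.0600i → escape time 2
(row=0, col=5): c = 1.0000 + 1.0600i → escape time 2
(row=1, col=0): c = -0.2800 + 0.4233i → escape time 6
(row=1, col=1): c = -0.0240 + 0.4233i → escape time 6
(row=1, col=2): c = 0.2320 + 0.4233i → escape time 6
(row=1, col=3): c = 0.4880 + 0.4233i → escape time 5
(row=1, col=4): c = 0.7440 + 0.4233i → escape time 3
(row=1, col=5): c = 1.0000 + 0.4233i → escape time 2
(row=2, col=0): c = -0.2800 + -0.2133i → escape time 6
(row=2, col=1): c = -0.0240 + -0.2133i → escape time 6
(row=2, col=2): c = 0.2320 + -0.2133i → escape time 6
(row=2, col=3): c = 0.4880 + -0.2133i → escape time 5
(row=2, col=4): c = 0.7440 + -0.2133i → escape time 3
(row=2, col=5): c = 1.0000 + -0.2133i → escape time 2
(row=3, col=0): c = -0.2800 + -0.8500i → escape time 6
(row=3, col=1): c = -0.0240 + -0.8500i → escape time 6
(row=3, col=2): c = 0.2320 + -0.8500i → escape time 5
(row=3, col=3): c = 0.4880 + -0.8500i → escape time 3
(row=3, col=4): c = 0.7440 + -0.8500i → escape time 2
(row=3, col=5): c = 1.0000 + -0.8500i → escape time 2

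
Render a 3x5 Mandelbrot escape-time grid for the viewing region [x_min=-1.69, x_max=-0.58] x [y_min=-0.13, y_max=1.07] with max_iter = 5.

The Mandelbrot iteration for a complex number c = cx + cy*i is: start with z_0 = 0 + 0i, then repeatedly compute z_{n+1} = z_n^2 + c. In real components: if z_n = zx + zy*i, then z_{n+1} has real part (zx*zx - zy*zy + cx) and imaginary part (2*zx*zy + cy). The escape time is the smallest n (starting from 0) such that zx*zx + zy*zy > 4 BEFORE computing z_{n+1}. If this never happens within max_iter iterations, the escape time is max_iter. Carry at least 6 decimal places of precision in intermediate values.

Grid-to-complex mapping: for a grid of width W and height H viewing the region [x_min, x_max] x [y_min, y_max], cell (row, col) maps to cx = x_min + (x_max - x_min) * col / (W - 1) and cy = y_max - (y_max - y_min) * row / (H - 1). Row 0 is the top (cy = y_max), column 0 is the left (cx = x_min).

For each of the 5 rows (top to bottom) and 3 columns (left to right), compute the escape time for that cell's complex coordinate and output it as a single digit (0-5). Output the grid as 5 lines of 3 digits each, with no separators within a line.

(row=0, col=0): c = -1.6900 + 1.0700i → escape time 1
(row=0, col=1): c = -1.1350 + 1.0700i → escape time 3
(row=0, col=2): c = -0.5800 + 1.0700i → escape time 3
(row=1, col=0): c = -1.6900 + 0.7700i → escape time 3
(row=1, col=1): c = -1.1350 + 0.7700i → escape time 3
(row=1, col=2): c = -0.5800 + 0.7700i → escape time 5
(row=2, col=0): c = -1.6900 + 0.4700i → escape time 3
(row=2, col=1): c = -1.1350 + 0.4700i → escape time 5
(row=2, col=2): c = -0.5800 + 0.4700i → escape time 5
(row=3, col=0): c = -1.6900 + 0.1700i → escape time 4
(row=3, col=1): c = -1.1350 + 0.1700i → escape time 5
(row=3, col=2): c = -0.5800 + 0.1700i → escape time 5
(row=4, col=0): c = -1.6900 + -0.1300i → escape time 5
(row=4, col=1): c = -1.1350 + -0.1300i → escape time 5
(row=4, col=2): c = -0.5800 + -0.1300i → escape time 5

Answer: 133
335
355
455
555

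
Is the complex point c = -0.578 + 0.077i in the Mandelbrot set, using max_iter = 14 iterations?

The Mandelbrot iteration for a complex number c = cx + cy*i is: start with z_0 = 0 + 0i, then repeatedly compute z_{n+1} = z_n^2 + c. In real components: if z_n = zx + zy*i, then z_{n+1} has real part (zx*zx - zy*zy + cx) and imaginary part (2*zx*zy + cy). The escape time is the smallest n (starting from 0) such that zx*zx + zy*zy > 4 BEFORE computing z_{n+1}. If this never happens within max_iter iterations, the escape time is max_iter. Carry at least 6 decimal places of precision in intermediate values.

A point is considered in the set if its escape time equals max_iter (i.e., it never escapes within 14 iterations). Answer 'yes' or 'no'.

z_0 = 0 + 0i, c = -0.5780 + 0.0770i
Iter 1: z = -0.5780 + 0.0770i, |z|^2 = 0.3400
Iter 2: z = -0.2498 + -0.0120i, |z|^2 = 0.0626
Iter 3: z = -0.5157 + 0.0830i, |z|^2 = 0.2729
Iter 4: z = -0.3189 + -0.0086i, |z|^2 = 0.1018
Iter 5: z = -0.4764 + 0.0825i, |z|^2 = 0.2337
Iter 6: z = -0.3579 + -0.0016i, |z|^2 = 0.1281
Iter 7: z = -0.4499 + 0.0781i, |z|^2 = 0.2085
Iter 8: z = -0.3817 + 0.0067i, |z|^2 = 0.1457
Iter 9: z = -0.4324 + 0.0719i, |z|^2 = 0.1921
Iter 10: z = -0.3962 + 0.0148i, |z|^2 = 0.1572
Iter 11: z = -0.4212 + 0.0652i, |z|^2 = 0.1817
Iter 12: z = -0.4048 + 0.0220i, |z|^2 = 0.1644
Iter 13: z = -0.4146 + 0.0592i, |z|^2 = 0.1754
Did not escape in 14 iterations → in set

Answer: yes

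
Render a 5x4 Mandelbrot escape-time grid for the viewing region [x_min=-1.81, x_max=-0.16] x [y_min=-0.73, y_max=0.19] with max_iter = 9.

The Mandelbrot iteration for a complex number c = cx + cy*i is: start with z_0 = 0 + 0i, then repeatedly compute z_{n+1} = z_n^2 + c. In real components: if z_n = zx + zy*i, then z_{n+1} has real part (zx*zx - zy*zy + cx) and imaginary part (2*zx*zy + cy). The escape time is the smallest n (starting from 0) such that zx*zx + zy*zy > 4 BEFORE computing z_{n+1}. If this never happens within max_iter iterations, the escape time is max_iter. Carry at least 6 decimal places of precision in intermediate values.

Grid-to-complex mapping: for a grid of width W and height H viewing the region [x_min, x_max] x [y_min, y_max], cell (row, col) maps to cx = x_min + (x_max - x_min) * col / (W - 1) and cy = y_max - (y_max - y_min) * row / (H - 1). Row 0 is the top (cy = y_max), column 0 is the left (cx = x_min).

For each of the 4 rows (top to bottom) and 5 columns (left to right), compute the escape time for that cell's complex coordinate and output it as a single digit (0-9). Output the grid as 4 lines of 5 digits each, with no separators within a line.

(row=0, col=0): c = -1.8100 + 0.1900i → escape time 4
(row=0, col=1): c = -1.3975 + 0.1900i → escape time 7
(row=0, col=2): c = -0.9850 + 0.1900i → escape time 9
(row=0, col=3): c = -0.5725 + 0.1900i → escape time 9
(row=0, col=4): c = -0.1600 + 0.1900i → escape time 9
(row=1, col=0): c = -1.8100 + -0.1167i → escape time 4
(row=1, col=1): c = -1.3975 + -0.1167i → escape time 9
(row=1, col=2): c = -0.9850 + -0.1167i → escape time 9
(row=1, col=3): c = -0.5725 + -0.1167i → escape time 9
(row=1, col=4): c = -0.1600 + -0.1167i → escape time 9
(row=2, col=0): c = -1.8100 + -0.4233i → escape time 3
(row=2, col=1): c = -1.3975 + -0.4233i → escape time 4
(row=2, col=2): c = -0.9850 + -0.4233i → escape time 6
(row=2, col=3): c = -0.5725 + -0.4233i → escape time 9
(row=2, col=4): c = -0.1600 + -0.4233i → escape time 9
(row=3, col=0): c = -1.8100 + -0.7300i → escape time 2
(row=3, col=1): c = -1.3975 + -0.7300i → escape time 3
(row=3, col=2): c = -0.9850 + -0.7300i → escape time 4
(row=3, col=3): c = -0.5725 + -0.7300i → escape time 6
(row=3, col=4): c = -0.1600 + -0.7300i → escape time 9

Answer: 47999
49999
34699
23469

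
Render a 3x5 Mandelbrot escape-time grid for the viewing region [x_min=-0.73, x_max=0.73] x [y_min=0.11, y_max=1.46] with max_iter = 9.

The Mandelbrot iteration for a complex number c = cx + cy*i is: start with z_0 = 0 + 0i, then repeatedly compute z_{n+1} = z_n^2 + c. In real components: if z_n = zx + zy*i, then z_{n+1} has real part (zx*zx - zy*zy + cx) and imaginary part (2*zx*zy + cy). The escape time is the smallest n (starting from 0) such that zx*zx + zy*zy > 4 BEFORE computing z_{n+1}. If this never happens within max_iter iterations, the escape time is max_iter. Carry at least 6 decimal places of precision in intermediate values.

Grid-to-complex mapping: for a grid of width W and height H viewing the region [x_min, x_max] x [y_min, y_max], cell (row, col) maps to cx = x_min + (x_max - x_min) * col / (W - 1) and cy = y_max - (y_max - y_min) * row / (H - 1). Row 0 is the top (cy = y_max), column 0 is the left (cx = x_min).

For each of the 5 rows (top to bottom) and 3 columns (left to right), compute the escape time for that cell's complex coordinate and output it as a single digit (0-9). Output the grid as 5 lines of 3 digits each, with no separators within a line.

(row=0, col=0): c = -0.7300 + 1.4600i → escape time 2
(row=0, col=1): c = 0.0000 + 1.4600i → escape time 2
(row=0, col=2): c = 0.7300 + 1.4600i → escape time 2
(row=1, col=0): c = -0.7300 + 1.1225i → escape time 3
(row=1, col=1): c = 0.0000 + 1.1225i → escape time 4
(row=1, col=2): c = 0.7300 + 1.1225i → escape time 2
(row=2, col=0): c = -0.7300 + 0.7850i → escape time 4
(row=2, col=1): c = 0.0000 + 0.7850i → escape time 9
(row=2, col=2): c = 0.7300 + 0.7850i → escape time 2
(row=3, col=0): c = -0.7300 + 0.4475i → escape time 8
(row=3, col=1): c = 0.0000 + 0.4475i → escape time 9
(row=3, col=2): c = 0.7300 + 0.4475i → escape time 3
(row=4, col=0): c = -0.7300 + 0.1100i → escape time 9
(row=4, col=1): c = 0.0000 + 0.1100i → escape time 9
(row=4, col=2): c = 0.7300 + 0.1100i → escape time 3

Answer: 222
342
492
893
993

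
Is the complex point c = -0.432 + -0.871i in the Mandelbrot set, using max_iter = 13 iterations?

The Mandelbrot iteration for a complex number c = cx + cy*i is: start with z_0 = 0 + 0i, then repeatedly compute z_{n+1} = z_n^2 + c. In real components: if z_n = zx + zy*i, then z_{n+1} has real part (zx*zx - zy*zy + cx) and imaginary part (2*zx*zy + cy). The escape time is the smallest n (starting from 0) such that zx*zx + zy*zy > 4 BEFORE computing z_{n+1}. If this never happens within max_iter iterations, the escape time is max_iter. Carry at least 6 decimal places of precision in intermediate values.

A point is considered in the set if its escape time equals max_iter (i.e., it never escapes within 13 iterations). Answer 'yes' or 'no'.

Answer: no

Derivation:
z_0 = 0 + 0i, c = -0.4320 + -0.8710i
Iter 1: z = -0.4320 + -0.8710i, |z|^2 = 0.9453
Iter 2: z = -1.0040 + -0.1185i, |z|^2 = 1.0221
Iter 3: z = 0.5620 + -0.6331i, |z|^2 = 0.7167
Iter 4: z = -0.5170 + -1.5827i, |z|^2 = 2.7721
Iter 5: z = -2.6696 + 0.7655i, |z|^2 = 7.7125
Escaped at iteration 5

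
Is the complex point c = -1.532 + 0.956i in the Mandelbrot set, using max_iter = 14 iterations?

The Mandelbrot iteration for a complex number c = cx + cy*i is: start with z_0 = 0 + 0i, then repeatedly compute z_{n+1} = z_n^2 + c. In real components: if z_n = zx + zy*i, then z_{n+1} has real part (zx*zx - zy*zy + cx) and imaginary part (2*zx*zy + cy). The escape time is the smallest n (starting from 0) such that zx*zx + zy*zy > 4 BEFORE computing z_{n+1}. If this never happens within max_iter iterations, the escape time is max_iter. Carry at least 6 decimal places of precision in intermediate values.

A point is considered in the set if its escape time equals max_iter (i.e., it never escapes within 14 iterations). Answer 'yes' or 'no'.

Answer: no

Derivation:
z_0 = 0 + 0i, c = -1.5320 + 0.9560i
Iter 1: z = -1.5320 + 0.9560i, |z|^2 = 3.2610
Iter 2: z = -0.0989 + -1.9732i, |z|^2 = 3.9032
Iter 3: z = -5.4157 + 1.3463i, |z|^2 = 31.1421
Escaped at iteration 3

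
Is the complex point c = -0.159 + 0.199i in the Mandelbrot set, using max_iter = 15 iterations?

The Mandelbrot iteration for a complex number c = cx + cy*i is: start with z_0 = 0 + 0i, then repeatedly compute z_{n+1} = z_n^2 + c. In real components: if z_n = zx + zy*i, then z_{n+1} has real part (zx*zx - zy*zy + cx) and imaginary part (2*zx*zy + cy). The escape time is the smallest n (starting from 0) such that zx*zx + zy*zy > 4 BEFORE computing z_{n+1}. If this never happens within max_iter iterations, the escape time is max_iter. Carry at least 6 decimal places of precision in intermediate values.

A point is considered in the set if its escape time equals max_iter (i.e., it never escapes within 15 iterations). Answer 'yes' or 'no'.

z_0 = 0 + 0i, c = -0.1590 + 0.1990i
Iter 1: z = -0.1590 + 0.1990i, |z|^2 = 0.0649
Iter 2: z = -0.1733 + 0.1357i, |z|^2 = 0.0485
Iter 3: z = -0.1474 + 0.1520i, |z|^2 = 0.0448
Iter 4: z = -0.1604 + 0.1542i, |z|^2 = 0.0495
Iter 5: z = -0.1571 + 0.1495i, |z|^2 = 0.0470
Iter 6: z = -0.1567 + 0.1520i, |z|^2 = 0.0477
Iter 7: z = -0.1576 + 0.1514i, |z|^2 = 0.0477
Iter 8: z = -0.1571 + 0.1513i, |z|^2 = 0.0476
Iter 9: z = -0.1572 + 0.1515i, |z|^2 = 0.0477
Iter 10: z = -0.1572 + 0.1514i, |z|^2 = 0.0476
Iter 11: z = -0.1572 + 0.1514i, |z|^2 = 0.0476
Iter 12: z = -0.1572 + 0.1514i, |z|^2 = 0.0476
Iter 13: z = -0.1572 + 0.1514i, |z|^2 = 0.0476
Iter 14: z = -0.1572 + 0.1514i, |z|^2 = 0.0476
Did not escape in 15 iterations → in set

Answer: yes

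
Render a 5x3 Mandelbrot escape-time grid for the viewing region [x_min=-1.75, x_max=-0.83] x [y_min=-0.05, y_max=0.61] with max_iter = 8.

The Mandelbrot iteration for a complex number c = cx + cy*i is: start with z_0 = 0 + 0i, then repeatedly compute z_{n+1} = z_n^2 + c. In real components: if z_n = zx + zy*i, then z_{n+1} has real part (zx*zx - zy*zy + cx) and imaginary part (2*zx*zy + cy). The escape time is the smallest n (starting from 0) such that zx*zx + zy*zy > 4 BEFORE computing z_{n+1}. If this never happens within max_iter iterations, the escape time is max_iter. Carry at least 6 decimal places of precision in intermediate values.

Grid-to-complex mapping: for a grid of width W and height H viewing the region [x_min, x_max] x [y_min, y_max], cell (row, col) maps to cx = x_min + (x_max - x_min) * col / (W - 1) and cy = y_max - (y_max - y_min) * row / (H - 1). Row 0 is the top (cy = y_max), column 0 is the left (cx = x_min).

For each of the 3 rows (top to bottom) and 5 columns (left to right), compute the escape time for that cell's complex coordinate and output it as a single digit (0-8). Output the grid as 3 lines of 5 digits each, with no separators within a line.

Answer: 33345
45888
88888

Derivation:
(row=0, col=0): c = -1.7500 + 0.6100i → escape time 3
(row=0, col=1): c = -1.5200 + 0.6100i → escape time 3
(row=0, col=2): c = -1.2900 + 0.6100i → escape time 3
(row=0, col=3): c = -1.0600 + 0.6100i → escape time 4
(row=0, col=4): c = -0.8300 + 0.6100i → escape time 5
(row=1, col=0): c = -1.7500 + 0.2800i → escape time 4
(row=1, col=1): c = -1.5200 + 0.2800i → escape time 5
(row=1, col=2): c = -1.2900 + 0.2800i → escape time 8
(row=1, col=3): c = -1.0600 + 0.2800i → escape time 8
(row=1, col=4): c = -0.8300 + 0.2800i → escape time 8
(row=2, col=0): c = -1.7500 + -0.0500i → escape time 8
(row=2, col=1): c = -1.5200 + -0.0500i → escape time 8
(row=2, col=2): c = -1.2900 + -0.0500i → escape time 8
(row=2, col=3): c = -1.0600 + -0.0500i → escape time 8
(row=2, col=4): c = -0.8300 + -0.0500i → escape time 8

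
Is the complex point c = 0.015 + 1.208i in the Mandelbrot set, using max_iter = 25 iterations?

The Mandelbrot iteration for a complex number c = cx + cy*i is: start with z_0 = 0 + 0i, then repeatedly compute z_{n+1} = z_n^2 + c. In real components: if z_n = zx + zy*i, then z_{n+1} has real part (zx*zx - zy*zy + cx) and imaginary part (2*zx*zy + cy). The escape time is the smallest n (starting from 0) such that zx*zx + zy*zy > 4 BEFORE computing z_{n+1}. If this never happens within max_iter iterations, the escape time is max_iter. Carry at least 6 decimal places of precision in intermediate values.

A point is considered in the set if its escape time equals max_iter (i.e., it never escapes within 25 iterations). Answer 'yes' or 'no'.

Answer: no

Derivation:
z_0 = 0 + 0i, c = 0.0150 + 1.2080i
Iter 1: z = 0.0150 + 1.2080i, |z|^2 = 1.4595
Iter 2: z = -1.4440 + 1.2442i, |z|^2 = 3.6334
Iter 3: z = 0.5521 + -2.3855i, |z|^2 = 5.9953
Escaped at iteration 3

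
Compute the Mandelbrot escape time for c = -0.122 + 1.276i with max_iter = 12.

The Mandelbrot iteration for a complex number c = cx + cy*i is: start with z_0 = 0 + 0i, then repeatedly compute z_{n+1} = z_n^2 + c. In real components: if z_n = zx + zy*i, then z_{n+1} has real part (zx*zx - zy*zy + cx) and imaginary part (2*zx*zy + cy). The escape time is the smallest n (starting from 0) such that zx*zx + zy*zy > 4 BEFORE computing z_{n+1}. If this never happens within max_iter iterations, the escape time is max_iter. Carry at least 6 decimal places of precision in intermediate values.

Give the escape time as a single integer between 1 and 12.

Answer: 3

Derivation:
z_0 = 0 + 0i, c = -0.1220 + 1.2760i
Iter 1: z = -0.1220 + 1.2760i, |z|^2 = 1.6431
Iter 2: z = -1.7353 + 0.9647i, |z|^2 = 3.9418
Iter 3: z = 1.9587 + -2.0719i, |z|^2 = 8.1293
Escaped at iteration 3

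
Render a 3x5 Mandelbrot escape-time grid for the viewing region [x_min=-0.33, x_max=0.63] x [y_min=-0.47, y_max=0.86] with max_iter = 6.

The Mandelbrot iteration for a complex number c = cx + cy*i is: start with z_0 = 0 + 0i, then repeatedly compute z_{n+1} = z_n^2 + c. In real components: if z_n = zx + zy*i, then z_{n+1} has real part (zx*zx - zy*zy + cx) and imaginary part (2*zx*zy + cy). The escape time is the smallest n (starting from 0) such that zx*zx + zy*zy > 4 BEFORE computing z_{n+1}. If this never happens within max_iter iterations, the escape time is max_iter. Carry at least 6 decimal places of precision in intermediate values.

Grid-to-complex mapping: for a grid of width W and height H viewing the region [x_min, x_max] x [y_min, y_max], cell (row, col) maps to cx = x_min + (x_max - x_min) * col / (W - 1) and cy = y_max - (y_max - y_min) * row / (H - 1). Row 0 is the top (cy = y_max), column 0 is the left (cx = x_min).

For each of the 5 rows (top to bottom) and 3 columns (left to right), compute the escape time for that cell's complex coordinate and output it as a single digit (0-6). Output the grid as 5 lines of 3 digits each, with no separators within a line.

Answer: 653
663
664
664
663

Derivation:
(row=0, col=0): c = -0.3300 + 0.8600i → escape time 6
(row=0, col=1): c = 0.1500 + 0.8600i → escape time 5
(row=0, col=2): c = 0.6300 + 0.8600i → escape time 3
(row=1, col=0): c = -0.3300 + 0.5275i → escape time 6
(row=1, col=1): c = 0.1500 + 0.5275i → escape time 6
(row=1, col=2): c = 0.6300 + 0.5275i → escape time 3
(row=2, col=0): c = -0.3300 + 0.1950i → escape time 6
(row=2, col=1): c = 0.1500 + 0.1950i → escape time 6
(row=2, col=2): c = 0.6300 + 0.1950i → escape time 4
(row=3, col=0): c = -0.3300 + -0.1375i → escape time 6
(row=3, col=1): c = 0.1500 + -0.1375i → escape time 6
(row=3, col=2): c = 0.6300 + -0.1375i → escape time 4
(row=4, col=0): c = -0.3300 + -0.4700i → escape time 6
(row=4, col=1): c = 0.1500 + -0.4700i → escape time 6
(row=4, col=2): c = 0.6300 + -0.4700i → escape time 3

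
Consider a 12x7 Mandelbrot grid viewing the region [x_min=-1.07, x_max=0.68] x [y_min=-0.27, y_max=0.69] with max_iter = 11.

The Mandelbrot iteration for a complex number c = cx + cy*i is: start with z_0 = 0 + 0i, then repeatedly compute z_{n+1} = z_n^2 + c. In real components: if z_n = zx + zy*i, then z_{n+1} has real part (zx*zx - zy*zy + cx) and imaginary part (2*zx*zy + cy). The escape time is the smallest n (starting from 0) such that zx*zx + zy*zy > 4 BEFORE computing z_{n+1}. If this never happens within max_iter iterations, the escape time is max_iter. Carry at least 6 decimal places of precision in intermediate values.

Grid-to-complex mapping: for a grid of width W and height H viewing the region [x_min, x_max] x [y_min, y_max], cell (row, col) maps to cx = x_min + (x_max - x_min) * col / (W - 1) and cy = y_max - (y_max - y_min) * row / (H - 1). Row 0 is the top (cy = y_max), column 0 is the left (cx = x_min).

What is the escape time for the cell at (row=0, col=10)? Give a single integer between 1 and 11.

z_0 = 0 + 0i, c = 0.5209 + 0.6900i
Iter 1: z = 0.5209 + 0.6900i, |z|^2 = 0.7474
Iter 2: z = 0.3162 + 1.4089i, |z|^2 = 2.0848
Iter 3: z = -1.3640 + 1.5808i, |z|^2 = 4.3596
Escaped at iteration 3

Answer: 3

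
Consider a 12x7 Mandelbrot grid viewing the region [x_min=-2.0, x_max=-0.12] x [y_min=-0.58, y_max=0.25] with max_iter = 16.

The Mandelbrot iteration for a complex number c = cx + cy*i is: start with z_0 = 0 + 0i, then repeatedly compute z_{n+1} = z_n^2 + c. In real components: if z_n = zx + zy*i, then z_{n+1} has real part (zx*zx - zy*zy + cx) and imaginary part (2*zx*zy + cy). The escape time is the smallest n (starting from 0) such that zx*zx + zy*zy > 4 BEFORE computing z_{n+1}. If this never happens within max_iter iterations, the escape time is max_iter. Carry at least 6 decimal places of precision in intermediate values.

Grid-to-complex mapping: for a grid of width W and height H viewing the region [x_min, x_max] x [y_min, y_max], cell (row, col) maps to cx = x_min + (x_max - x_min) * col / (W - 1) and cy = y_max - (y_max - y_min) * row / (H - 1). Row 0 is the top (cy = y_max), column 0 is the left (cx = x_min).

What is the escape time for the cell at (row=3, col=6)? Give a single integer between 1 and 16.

Answer: 16

Derivation:
z_0 = 0 + 0i, c = -0.9745 + -0.1650i
Iter 1: z = -0.9745 + -0.1650i, |z|^2 = 0.9770
Iter 2: z = -0.0520 + 0.1566i, |z|^2 = 0.0272
Iter 3: z = -0.9964 + -0.1813i, |z|^2 = 1.0256
Iter 4: z = -0.0147 + 0.1963i, |z|^2 = 0.0387
Iter 5: z = -1.0129 + -0.1708i, |z|^2 = 1.0550
Iter 6: z = 0.0222 + 0.1809i, |z|^2 = 0.0332
Iter 7: z = -1.0068 + -0.1570i, |z|^2 = 1.0383
Iter 8: z = 0.0144 + 0.1511i, |z|^2 = 0.0230
Iter 9: z = -0.9972 + -0.1606i, |z|^2 = 1.0201
Iter 10: z = -0.0060 + 0.1554i, |z|^2 = 0.0242
Iter 11: z = -0.9986 + -0.1669i, |z|^2 = 1.0251
Iter 12: z = -0.0051 + 0.1683i, |z|^2 = 0.0283
Iter 13: z = -1.0028 + -0.1667i, |z|^2 = 1.0335
Iter 14: z = 0.0033 + 0.1694i, |z|^2 = 0.0287
Iter 15: z = -1.0032 + -0.1639i, |z|^2 = 1.0333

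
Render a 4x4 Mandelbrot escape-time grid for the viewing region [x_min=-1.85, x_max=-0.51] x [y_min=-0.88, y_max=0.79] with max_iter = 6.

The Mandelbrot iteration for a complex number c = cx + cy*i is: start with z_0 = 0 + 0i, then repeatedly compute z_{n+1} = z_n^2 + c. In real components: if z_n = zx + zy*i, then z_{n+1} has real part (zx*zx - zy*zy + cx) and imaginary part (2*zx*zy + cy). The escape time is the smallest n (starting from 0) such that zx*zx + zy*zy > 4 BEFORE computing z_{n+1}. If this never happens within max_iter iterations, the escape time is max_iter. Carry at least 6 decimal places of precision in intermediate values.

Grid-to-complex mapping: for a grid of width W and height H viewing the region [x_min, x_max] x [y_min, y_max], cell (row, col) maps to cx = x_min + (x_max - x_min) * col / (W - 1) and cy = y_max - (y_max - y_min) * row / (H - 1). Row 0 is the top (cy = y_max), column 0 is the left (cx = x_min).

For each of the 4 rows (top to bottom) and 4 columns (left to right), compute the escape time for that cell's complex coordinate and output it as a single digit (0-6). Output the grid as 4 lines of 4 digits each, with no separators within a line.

Answer: 1335
4566
3566
1334

Derivation:
(row=0, col=0): c = -1.8500 + 0.7900i → escape time 1
(row=0, col=1): c = -1.4033 + 0.7900i → escape time 3
(row=0, col=2): c = -0.9567 + 0.7900i → escape time 3
(row=0, col=3): c = -0.5100 + 0.7900i → escape time 5
(row=1, col=0): c = -1.8500 + 0.2333i → escape time 4
(row=1, col=1): c = -1.4033 + 0.2333i → escape time 5
(row=1, col=2): c = -0.9567 + 0.2333i → escape time 6
(row=1, col=3): c = -0.5100 + 0.2333i → escape time 6
(row=2, col=0): c = -1.8500 + -0.3233i → escape time 3
(row=2, col=1): c = -1.4033 + -0.3233i → escape time 5
(row=2, col=2): c = -0.9567 + -0.3233i → escape time 6
(row=2, col=3): c = -0.5100 + -0.3233i → escape time 6
(row=3, col=0): c = -1.8500 + -0.8800i → escape time 1
(row=3, col=1): c = -1.4033 + -0.8800i → escape time 3
(row=3, col=2): c = -0.9567 + -0.8800i → escape time 3
(row=3, col=3): c = -0.5100 + -0.8800i → escape time 4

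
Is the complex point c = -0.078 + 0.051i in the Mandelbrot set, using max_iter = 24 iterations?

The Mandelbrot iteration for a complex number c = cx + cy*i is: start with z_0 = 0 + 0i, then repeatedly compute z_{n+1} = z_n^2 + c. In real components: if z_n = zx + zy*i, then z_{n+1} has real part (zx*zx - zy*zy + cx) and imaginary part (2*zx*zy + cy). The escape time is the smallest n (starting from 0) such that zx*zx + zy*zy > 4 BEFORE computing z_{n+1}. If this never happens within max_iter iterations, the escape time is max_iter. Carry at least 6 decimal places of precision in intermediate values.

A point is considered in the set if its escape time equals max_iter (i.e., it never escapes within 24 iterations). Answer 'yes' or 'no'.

Answer: yes

Derivation:
z_0 = 0 + 0i, c = -0.0780 + 0.0510i
Iter 1: z = -0.0780 + 0.0510i, |z|^2 = 0.0087
Iter 2: z = -0.0745 + 0.0430i, |z|^2 = 0.0074
Iter 3: z = -0.0743 + 0.0446i, |z|^2 = 0.0075
Iter 4: z = -0.0745 + 0.0444i, |z|^2 = 0.0075
Iter 5: z = -0.0744 + 0.0444i, |z|^2 = 0.0075
Iter 6: z = -0.0744 + 0.0444i, |z|^2 = 0.0075
Iter 7: z = -0.0744 + 0.0444i, |z|^2 = 0.0075
Iter 8: z = -0.0744 + 0.0444i, |z|^2 = 0.0075
Iter 9: z = -0.0744 + 0.0444i, |z|^2 = 0.0075
Iter 10: z = -0.0744 + 0.0444i, |z|^2 = 0.0075
Iter 11: z = -0.0744 + 0.0444i, |z|^2 = 0.0075
Iter 12: z = -0.0744 + 0.0444i, |z|^2 = 0.0075
Iter 13: z = -0.0744 + 0.0444i, |z|^2 = 0.0075
Iter 14: z = -0.0744 + 0.0444i, |z|^2 = 0.0075
Iter 15: z = -0.0744 + 0.0444i, |z|^2 = 0.0075
Iter 16: z = -0.0744 + 0.0444i, |z|^2 = 0.0075
Iter 17: z = -0.0744 + 0.0444i, |z|^2 = 0.0075
Iter 18: z = -0.0744 + 0.0444i, |z|^2 = 0.0075
Iter 19: z = -0.0744 + 0.0444i, |z|^2 = 0.0075
Iter 20: z = -0.0744 + 0.0444i, |z|^2 = 0.0075
Iter 21: z = -0.0744 + 0.0444i, |z|^2 = 0.0075
Iter 22: z = -0.0744 + 0.0444i, |z|^2 = 0.0075
Iter 23: z = -0.0744 + 0.0444i, |z|^2 = 0.0075
Did not escape in 24 iterations → in set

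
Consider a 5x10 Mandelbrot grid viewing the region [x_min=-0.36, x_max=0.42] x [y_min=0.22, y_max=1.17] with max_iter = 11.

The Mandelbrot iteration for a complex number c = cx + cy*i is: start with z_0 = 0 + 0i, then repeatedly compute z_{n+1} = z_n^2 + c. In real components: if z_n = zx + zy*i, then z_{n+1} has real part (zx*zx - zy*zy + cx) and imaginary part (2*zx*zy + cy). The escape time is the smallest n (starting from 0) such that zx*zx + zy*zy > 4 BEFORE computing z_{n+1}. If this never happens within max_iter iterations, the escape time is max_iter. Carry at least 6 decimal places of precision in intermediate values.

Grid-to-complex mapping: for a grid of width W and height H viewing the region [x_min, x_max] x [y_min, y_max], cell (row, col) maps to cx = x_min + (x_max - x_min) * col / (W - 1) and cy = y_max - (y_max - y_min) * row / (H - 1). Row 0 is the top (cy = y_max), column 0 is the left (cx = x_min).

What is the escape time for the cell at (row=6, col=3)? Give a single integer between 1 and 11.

z_0 = 0 + 0i, c = 0.2250 + 0.5367i
Iter 1: z = 0.2250 + 0.5367i, |z|^2 = 0.3386
Iter 2: z = -0.0124 + 0.7782i, |z|^2 = 0.6057
Iter 3: z = -0.3804 + 0.5174i, |z|^2 = 0.4124
Iter 4: z = 0.1020 + 0.1430i, |z|^2 = 0.0309
Iter 5: z = 0.2149 + 0.5658i, |z|^2 = 0.3664
Iter 6: z = -0.0490 + 0.7799i, |z|^2 = 0.6107
Iter 7: z = -0.3809 + 0.4603i, |z|^2 = 0.3569
Iter 8: z = 0.1582 + 0.1861i, |z|^2 = 0.0597
Iter 9: z = 0.2154 + 0.5955i, |z|^2 = 0.4011
Iter 10: z = -0.0833 + 0.7932i, |z|^2 = 0.6362

Answer: 11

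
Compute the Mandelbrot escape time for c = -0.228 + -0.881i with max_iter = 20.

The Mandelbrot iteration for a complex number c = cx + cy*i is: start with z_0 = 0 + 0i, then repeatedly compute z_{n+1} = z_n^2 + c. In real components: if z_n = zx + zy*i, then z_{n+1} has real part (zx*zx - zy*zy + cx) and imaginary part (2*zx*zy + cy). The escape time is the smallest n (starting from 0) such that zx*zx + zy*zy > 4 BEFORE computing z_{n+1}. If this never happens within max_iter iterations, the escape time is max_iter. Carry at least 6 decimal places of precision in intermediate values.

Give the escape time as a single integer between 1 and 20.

Answer: 11

Derivation:
z_0 = 0 + 0i, c = -0.2280 + -0.8810i
Iter 1: z = -0.2280 + -0.8810i, |z|^2 = 0.8281
Iter 2: z = -0.9522 + -0.4793i, |z|^2 = 1.1363
Iter 3: z = 0.4489 + 0.0317i, |z|^2 = 0.2026
Iter 4: z = -0.0275 + -0.8525i, |z|^2 = 0.7276
Iter 5: z = -0.9541 + -0.8342i, |z|^2 = 1.6062
Iter 6: z = -0.0136 + 0.7108i, |z|^2 = 0.5054
Iter 7: z = -0.7330 + -0.9003i, |z|^2 = 1.3479
Iter 8: z = -0.5013 + 0.4389i, |z|^2 = 0.4440
Iter 9: z = -0.1694 + -1.3211i, |z|^2 = 1.7739
Iter 10: z = -1.9445 + -0.4335i, |z|^2 = 3.9691
Iter 11: z = 3.3653 + 0.8048i, |z|^2 = 11.9733
Escaped at iteration 11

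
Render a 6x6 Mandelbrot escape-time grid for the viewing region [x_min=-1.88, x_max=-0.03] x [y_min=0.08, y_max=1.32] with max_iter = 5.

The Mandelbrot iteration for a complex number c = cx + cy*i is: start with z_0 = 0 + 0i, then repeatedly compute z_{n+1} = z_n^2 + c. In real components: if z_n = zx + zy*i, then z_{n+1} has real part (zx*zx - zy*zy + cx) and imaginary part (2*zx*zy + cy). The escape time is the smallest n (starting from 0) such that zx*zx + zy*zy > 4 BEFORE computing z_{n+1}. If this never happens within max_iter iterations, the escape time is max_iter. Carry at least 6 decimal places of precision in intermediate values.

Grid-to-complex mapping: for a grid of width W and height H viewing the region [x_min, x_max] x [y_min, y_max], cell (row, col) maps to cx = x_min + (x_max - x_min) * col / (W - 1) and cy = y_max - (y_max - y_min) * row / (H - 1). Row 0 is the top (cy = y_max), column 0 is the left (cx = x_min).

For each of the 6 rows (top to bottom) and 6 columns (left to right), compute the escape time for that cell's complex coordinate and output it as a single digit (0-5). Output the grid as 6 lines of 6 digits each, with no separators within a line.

(row=0, col=0): c = -1.8800 + 1.3200i → escape time 1
(row=0, col=1): c = -1.5100 + 1.3200i → escape time 1
(row=0, col=2): c = -1.1400 + 1.3200i → escape time 2
(row=0, col=3): c = -0.7700 + 1.3200i → escape time 2
(row=0, col=4): c = -0.4000 + 1.3200i → escape time 3
(row=0, col=5): c = -0.0300 + 1.3200i → escape time 2
(row=1, col=0): c = -1.8800 + 1.0720i → escape time 1
(row=1, col=1): c = -1.5100 + 1.0720i → escape time 2
(row=1, col=2): c = -1.1400 + 1.0720i → escape time 3
(row=1, col=3): c = -0.7700 + 1.0720i → escape time 3
(row=1, col=4): c = -0.4000 + 1.0720i → escape time 4
(row=1, col=5): c = -0.0300 + 1.0720i → escape time 5
(row=2, col=0): c = -1.8800 + 0.8240i → escape time 1
(row=2, col=1): c = -1.5100 + 0.8240i → escape time 3
(row=2, col=2): c = -1.1400 + 0.8240i → escape time 3
(row=2, col=3): c = -0.7700 + 0.8240i → escape time 4
(row=2, col=4): c = -0.4000 + 0.8240i → escape time 5
(row=2, col=5): c = -0.0300 + 0.8240i → escape time 5
(row=3, col=0): c = -1.8800 + 0.5760i → escape time 2
(row=3, col=1): c = -1.5100 + 0.5760i → escape time 3
(row=3, col=2): c = -1.1400 + 0.5760i → escape time 4
(row=3, col=3): c = -0.7700 + 0.5760i → escape time 5
(row=3, col=4): c = -0.4000 + 0.5760i → escape time 5
(row=3, col=5): c = -0.0300 + 0.5760i → escape time 5
(row=4, col=0): c = -1.8800 + 0.3280i → escape time 3
(row=4, col=1): c = -1.5100 + 0.3280i → escape time 4
(row=4, col=2): c = -1.1400 + 0.3280i → escape time 5
(row=4, col=3): c = -0.7700 + 0.3280i → escape time 5
(row=4, col=4): c = -0.4000 + 0.3280i → escape time 5
(row=4, col=5): c = -0.0300 + 0.3280i → escape time 5
(row=5, col=0): c = -1.8800 + 0.0800i → escape time 5
(row=5, col=1): c = -1.5100 + 0.0800i → escape time 5
(row=5, col=2): c = -1.1400 + 0.0800i → escape time 5
(row=5, col=3): c = -0.7700 + 0.0800i → escape time 5
(row=5, col=4): c = -0.4000 + 0.0800i → escape time 5
(row=5, col=5): c = -0.0300 + 0.0800i → escape time 5

Answer: 112232
123345
133455
234555
345555
555555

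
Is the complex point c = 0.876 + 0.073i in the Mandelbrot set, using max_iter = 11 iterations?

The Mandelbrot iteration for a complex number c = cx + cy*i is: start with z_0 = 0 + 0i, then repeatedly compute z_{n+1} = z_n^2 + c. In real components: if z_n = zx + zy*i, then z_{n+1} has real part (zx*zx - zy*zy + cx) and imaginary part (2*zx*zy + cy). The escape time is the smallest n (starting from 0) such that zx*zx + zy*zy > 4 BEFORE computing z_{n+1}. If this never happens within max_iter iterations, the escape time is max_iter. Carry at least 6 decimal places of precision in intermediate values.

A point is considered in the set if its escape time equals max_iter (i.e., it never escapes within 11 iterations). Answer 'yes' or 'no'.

Answer: no

Derivation:
z_0 = 0 + 0i, c = 0.8760 + 0.0730i
Iter 1: z = 0.8760 + 0.0730i, |z|^2 = 0.7727
Iter 2: z = 1.6380 + 0.2009i, |z|^2 = 2.7236
Iter 3: z = 3.5188 + 0.7312i, |z|^2 = 12.9168
Escaped at iteration 3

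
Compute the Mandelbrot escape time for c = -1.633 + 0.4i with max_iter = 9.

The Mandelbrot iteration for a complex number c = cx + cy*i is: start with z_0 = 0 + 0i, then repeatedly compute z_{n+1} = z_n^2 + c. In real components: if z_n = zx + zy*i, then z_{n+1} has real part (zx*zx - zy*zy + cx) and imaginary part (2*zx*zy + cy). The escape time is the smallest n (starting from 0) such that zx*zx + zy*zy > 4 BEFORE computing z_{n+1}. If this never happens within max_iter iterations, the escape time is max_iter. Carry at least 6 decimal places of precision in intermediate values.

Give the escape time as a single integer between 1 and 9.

Answer: 3

Derivation:
z_0 = 0 + 0i, c = -1.6330 + 0.4000i
Iter 1: z = -1.6330 + 0.4000i, |z|^2 = 2.8267
Iter 2: z = 0.8737 + -0.9064i, |z|^2 = 1.5849
Iter 3: z = -1.6912 + -1.1838i, |z|^2 = 4.2617
Escaped at iteration 3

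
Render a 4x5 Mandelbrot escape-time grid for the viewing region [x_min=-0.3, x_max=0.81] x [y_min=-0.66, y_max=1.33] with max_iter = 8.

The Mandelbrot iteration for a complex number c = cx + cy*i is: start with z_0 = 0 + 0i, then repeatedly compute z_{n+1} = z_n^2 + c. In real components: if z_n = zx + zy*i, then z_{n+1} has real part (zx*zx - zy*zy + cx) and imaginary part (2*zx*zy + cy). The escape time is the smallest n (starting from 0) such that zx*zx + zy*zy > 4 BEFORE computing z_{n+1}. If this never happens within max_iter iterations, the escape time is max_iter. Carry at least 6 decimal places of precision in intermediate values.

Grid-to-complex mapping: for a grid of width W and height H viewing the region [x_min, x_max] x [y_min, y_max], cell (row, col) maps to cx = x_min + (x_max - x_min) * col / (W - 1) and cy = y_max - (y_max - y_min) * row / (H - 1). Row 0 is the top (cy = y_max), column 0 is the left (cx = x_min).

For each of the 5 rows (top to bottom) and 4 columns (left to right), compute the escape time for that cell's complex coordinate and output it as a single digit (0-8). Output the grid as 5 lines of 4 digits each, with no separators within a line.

(row=0, col=0): c = -0.3000 + 1.3300i → escape time 2
(row=0, col=1): c = 0.0700 + 1.3300i → escape time 2
(row=0, col=2): c = 0.4400 + 1.3300i → escape time 2
(row=0, col=3): c = 0.8100 + 1.3300i → escape time 2
(row=1, col=0): c = -0.3000 + 0.8325i → escape time 8
(row=1, col=1): c = 0.0700 + 0.8325i → escape time 6
(row=1, col=2): c = 0.4400 + 0.8325i → escape time 3
(row=1, col=3): c = 0.8100 + 0.8325i → escape time 2
(row=2, col=0): c = -0.3000 + 0.3350i → escape time 8
(row=2, col=1): c = 0.0700 + 0.3350i → escape time 8
(row=2, col=2): c = 0.4400 + 0.3350i → escape time 8
(row=2, col=3): c = 0.8100 + 0.3350i → escape time 3
(row=3, col=0): c = -0.3000 + -0.1625i → escape time 8
(row=3, col=1): c = 0.0700 + -0.1625i → escape time 8
(row=3, col=2): c = 0.4400 + -0.1625i → escape time 7
(row=3, col=3): c = 0.8100 + -0.1625i → escape time 3
(row=4, col=0): c = -0.3000 + -0.6600i → escape time 8
(row=4, col=1): c = 0.0700 + -0.6600i → escape time 8
(row=4, col=2): c = 0.4400 + -0.6600i → escape time 5
(row=4, col=3): c = 0.8100 + -0.6600i → escape time 2

Answer: 2222
8632
8883
8873
8852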